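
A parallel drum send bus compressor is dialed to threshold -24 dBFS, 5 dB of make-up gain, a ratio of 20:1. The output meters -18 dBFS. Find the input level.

Remove make-up: -18 − 5 = -23 dBFS.
Post-compression overshoot = -23 − (-24) = 1 dB.
Before 20:1 compression the overshoot was 1 × 20 = 20 dB, so input = -24 + 20 = -4 dBFS.

-4 dBFS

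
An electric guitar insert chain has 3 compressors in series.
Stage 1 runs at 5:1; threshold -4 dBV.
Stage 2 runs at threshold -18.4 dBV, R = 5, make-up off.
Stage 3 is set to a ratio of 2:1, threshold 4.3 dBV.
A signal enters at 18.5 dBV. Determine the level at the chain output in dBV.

Stage 1: 22.5 dB above -4 dBV, reduced 5:1 to 4.5 dB above → 0.5 dBV.
Stage 2: 18.9 dB above -18.4 dBV, reduced 5:1 to 3.78 dB above → -14.62 dBV.
Stage 3: -14.62 dBV ≤ 4.3 dBV, so stage 3 doesn't engage; output -14.62 dBV.

-14.62 dBV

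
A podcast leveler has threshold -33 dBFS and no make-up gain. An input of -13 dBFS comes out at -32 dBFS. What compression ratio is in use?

Input overshoot = -13 − (-33) = 20 dB; output overshoot = -32 − (-33) = 1 dB.
Ratio = 20 / 1 = 20.

20:1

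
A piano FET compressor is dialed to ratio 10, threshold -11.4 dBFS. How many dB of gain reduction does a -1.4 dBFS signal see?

The signal is 10 dB above threshold.
After 10:1 compression the overshoot becomes 10/10 = 1 dB.
Gain reduction = 10 − 1 = 9 dB.

9 dB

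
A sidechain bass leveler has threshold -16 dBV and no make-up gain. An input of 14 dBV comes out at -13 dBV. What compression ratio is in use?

10:1

Input overshoot = 14 − (-16) = 30 dB; output overshoot = -13 − (-16) = 3 dB.
Ratio = 30 / 3 = 10.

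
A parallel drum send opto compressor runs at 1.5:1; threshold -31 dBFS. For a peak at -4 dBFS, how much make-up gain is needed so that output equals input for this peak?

9 dB

Without make-up, output = threshold + overshoot/1.5 = -31 + 18 = -13 dBFS.
Gap to target: 9 dB.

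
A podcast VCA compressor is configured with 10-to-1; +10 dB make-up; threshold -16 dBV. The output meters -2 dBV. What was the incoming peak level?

Before make-up, the level was -2 − 10 = -12 dBV.
The compressed level sits -12 − (-16) = 4 dB over threshold.
Input overshoot = R × output overshoot = 40 dB → input = -16 + 40 = 24 dBV.

24 dBV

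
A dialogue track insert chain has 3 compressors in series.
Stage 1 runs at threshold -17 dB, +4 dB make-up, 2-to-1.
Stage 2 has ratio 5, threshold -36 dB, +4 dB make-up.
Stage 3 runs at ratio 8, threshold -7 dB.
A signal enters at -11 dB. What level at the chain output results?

Stage 1: overshoot 6 dB → 6/2 = 3 dB → -14 dB; +4 dB make-up → -10 dB.
Stage 2: overshoot 26 dB → 26/5 = 5.2 dB → -30.8 dB; +4 dB make-up → -26.8 dB.
Stage 3: -26.8 dB is at or below the -7 dB threshold — no compression; output -26.8 dB.

-26.8 dB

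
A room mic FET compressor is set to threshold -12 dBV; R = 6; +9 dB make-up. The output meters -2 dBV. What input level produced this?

Before make-up, the level was -2 − 9 = -11 dBV.
That's 1 dB above the -12 dBV threshold.
Before 6:1 compression the overshoot was 1 × 6 = 6 dB, so input = -12 + 6 = -6 dBV.

-6 dBV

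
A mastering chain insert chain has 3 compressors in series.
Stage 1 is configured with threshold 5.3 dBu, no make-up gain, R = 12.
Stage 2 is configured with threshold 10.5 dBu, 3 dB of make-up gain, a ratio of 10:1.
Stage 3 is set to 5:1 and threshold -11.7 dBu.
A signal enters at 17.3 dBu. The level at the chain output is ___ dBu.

Stage 1: overshoot 12 dB → 12/12 = 1 dB → 6.3 dBu.
Stage 2: below threshold (6.3 ≤ 10.5); passes unchanged; make-up brings it to 9.3 dBu.
Stage 3: 21 dB above -11.7 dBu, reduced 5:1 to 4.2 dB above → -7.5 dBu.

-7.5 dBu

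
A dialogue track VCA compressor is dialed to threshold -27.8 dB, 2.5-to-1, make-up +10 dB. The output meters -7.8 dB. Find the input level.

Remove make-up: -7.8 − 10 = -17.8 dB.
Post-compression overshoot = -17.8 − (-27.8) = 10 dB.
Input overshoot = R × output overshoot = 25 dB → input = -27.8 + 25 = -2.8 dB.

-2.8 dB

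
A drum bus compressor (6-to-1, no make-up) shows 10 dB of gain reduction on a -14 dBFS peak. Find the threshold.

-26 dBFS

Let T be the threshold. Output overshoot = (input overshoot)/R, so -24 − T = (-14 − T)/6.
6·(-24 − T) = -14 − T → 5·T = -144 − (-14) = -130.
T = -130/5 = -26 dBFS.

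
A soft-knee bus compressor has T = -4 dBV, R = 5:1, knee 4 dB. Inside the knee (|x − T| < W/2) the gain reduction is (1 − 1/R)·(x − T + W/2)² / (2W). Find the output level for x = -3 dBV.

-3.9 dBV

x − T + W/2 = -3 − (-4) + 2 = 3.
GR = (1 − 1/5) × 3² / 8 = 0.8 × 9 / 8 = 0.9 dB.
Output = -3 − 0.9 = -3.9 dBV.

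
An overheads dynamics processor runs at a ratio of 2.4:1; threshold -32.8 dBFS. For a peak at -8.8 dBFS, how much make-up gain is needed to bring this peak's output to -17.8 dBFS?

Overshoot 24 dB → 24/2.4 = 10 dB after compression, so the compressed level is -32.8 + 10 = -22.8 dBFS.
Make-up = target − compressed = -17.8 − (-22.8) = 5 dB.

5 dB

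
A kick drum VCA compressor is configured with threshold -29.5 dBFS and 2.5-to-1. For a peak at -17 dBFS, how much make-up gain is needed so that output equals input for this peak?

The peak compresses to -29.5 + 12.5/2.5 = -24.5 dBFS.
To reach -17 dBFS requires -17 − (-24.5) = 7.5 dB of make-up.

7.5 dB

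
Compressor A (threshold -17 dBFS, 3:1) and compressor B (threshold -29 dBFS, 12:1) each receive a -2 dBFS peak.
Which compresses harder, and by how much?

B, by 14.75 dB

A: overshoot 15 dB → output overshoot 5 dB → GR 10 dB.
B: overshoot 27 dB → output overshoot 2.25 dB → GR 24.75 dB.
Difference: 14.75 dB in favour of B.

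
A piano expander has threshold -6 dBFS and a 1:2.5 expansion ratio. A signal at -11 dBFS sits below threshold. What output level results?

-18.5 dBFS

The input is 5 dB below the -6 dBFS threshold.
A 1:2.5 expander multiplies undershoot by 2.5: 5 × 2.5 = 12.5 dB below threshold.
Output = -6 − 12.5 = -18.5 dBFS.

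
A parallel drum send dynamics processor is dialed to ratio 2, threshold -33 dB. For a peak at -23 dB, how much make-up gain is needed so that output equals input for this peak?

5 dB

The peak compresses to -33 + 10/2 = -28 dB.
To reach -23 dB requires -23 − (-28) = 5 dB of make-up.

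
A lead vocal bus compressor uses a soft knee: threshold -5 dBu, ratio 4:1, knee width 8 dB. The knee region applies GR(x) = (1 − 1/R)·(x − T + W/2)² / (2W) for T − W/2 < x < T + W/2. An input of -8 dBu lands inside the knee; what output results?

-8.046875 dBu

x − T + W/2 = -8 − (-5) + 4 = 1.
GR = (1 − 1/4) × 1² / 16 = 0.75 × 1 / 16 = 0.046875 dB.
Output = -8 − 0.046875 = -8.046875 dBu.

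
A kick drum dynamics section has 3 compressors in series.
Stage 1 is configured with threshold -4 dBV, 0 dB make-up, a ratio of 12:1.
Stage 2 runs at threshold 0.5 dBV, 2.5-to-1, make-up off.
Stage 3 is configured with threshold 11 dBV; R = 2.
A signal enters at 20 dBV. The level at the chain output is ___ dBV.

Stage 1: 24 dB above -4 dBV, reduced 12:1 to 2 dB above → -2 dBV.
Stage 2: -2 dBV is at or below the 0.5 dBV threshold — no compression; output -2 dBV.
Stage 3: below threshold (-2 ≤ 11); passes unchanged; output -2 dBV.

-2 dBV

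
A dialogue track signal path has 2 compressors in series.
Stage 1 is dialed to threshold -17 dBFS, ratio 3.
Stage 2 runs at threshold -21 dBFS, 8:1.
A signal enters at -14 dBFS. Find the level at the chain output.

Stage 1: overshoot 3 dB → 3/3 = 1 dB → -16 dBFS.
Stage 2: overshoot 5 dB → 5/8 = 0.625 dB → -20.375 dBFS.

-20.375 dBFS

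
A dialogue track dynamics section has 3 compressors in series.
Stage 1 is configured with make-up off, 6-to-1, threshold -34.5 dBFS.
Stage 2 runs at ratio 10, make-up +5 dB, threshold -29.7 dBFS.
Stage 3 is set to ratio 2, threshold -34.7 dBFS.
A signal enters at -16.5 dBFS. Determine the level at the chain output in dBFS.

Stage 1: overshoot 18 dB → 18/6 = 3 dB → -31.5 dBFS.
Stage 2: -31.5 dBFS is at or below the -29.7 dBFS threshold — no compression; make-up brings it to -26.5 dBFS.
Stage 3: 8.2 dB above -34.7 dBFS, reduced 2:1 to 4.1 dB above → -30.6 dBFS.

-30.6 dBFS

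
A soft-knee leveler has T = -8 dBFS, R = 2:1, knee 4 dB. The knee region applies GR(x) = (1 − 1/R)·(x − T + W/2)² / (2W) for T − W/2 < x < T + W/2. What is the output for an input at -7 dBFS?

-7.5625 dBFS

x − T + W/2 = -7 − (-8) + 2 = 3.
GR = (1 − 1/2) × 3² / 8 = 0.5 × 9 / 8 = 0.5625 dB.
Output = -7 − 0.5625 = -7.5625 dBFS.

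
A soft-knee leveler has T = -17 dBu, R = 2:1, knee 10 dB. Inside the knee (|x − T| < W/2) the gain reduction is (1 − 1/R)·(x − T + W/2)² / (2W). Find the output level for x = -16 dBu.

-16.9 dBu

x − T + W/2 = -16 − (-17) + 5 = 6.
GR = (1 − 1/2) × 6² / 20 = 0.5 × 36 / 20 = 0.9 dB.
Output = -16 − 0.9 = -16.9 dBu.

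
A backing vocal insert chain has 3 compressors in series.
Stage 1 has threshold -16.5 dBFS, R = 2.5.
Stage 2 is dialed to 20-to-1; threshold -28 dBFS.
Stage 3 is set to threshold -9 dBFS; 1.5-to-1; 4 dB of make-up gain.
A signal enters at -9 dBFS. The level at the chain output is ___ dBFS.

Stage 1: 7.5 dB above -16.5 dBFS, reduced 2.5:1 to 3 dB above → -13.5 dBFS.
Stage 2: overshoot 14.5 dB → 14.5/20 = 0.725 dB → -27.275 dBFS.
Stage 3: -27.275 dBFS is at or below the -9 dBFS threshold — no compression; make-up brings it to -23.275 dBFS.

-23.275 dBFS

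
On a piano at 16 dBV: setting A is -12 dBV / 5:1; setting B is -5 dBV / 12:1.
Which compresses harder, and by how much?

A, by 3.15 dB

A: GR = 28 − 28/5 = 22.4 dB.
B: GR = 21 − 21/12 = 19.25 dB.
A applies 3.15 dB more gain reduction.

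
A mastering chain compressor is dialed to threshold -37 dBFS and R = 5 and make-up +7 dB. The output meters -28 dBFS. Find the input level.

Stripping the +7 dB make-up gives -35 dBFS at the gain stage.
That's 2 dB above the -37 dBFS threshold.
Undo the ratio: input overshoot = 2 × 5 = 10 dB, giving input = -27 dBFS.

-27 dBFS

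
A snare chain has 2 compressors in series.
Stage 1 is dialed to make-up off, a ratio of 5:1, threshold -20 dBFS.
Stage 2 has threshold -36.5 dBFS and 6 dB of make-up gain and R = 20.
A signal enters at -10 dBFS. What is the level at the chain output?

Stage 1: 10 dB above -20 dBFS, reduced 5:1 to 2 dB above → -18 dBFS.
Stage 2: overshoot 18.5 dB → 18.5/20 = 0.925 dB → -35.575 dBFS; +6 dB make-up → -29.575 dBFS.

-29.575 dBFS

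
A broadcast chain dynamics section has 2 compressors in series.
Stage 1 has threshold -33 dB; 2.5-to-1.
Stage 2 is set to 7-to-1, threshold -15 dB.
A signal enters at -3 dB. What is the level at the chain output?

-21 dB

Stage 1: overshoot 30 dB → 30/2.5 = 12 dB → -21 dB.
Stage 2: -21 dB ≤ -15 dB, so stage 2 doesn't engage; output -21 dB.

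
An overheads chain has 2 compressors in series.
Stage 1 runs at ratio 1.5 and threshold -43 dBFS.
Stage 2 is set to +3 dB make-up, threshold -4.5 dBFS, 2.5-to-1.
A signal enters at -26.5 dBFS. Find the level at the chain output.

-29 dBFS

Stage 1: 16.5 dB above -43 dBFS, reduced 1.5:1 to 11 dB above → -32 dBFS.
Stage 2: -32 dBFS is at or below the -4.5 dBFS threshold — no compression; make-up brings it to -29 dBFS.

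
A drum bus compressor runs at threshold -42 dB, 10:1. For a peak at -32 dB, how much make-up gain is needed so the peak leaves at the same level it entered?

The peak compresses to -42 + 10/10 = -41 dB.
To reach -32 dB requires -32 − (-41) = 9 dB of make-up.

9 dB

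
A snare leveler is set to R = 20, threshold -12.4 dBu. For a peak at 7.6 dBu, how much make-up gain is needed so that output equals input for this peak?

Overshoot 20 dB → 20/20 = 1 dB after compression, so the compressed level is -12.4 + 1 = -11.4 dBu.
Make-up = target − compressed = 7.6 − (-11.4) = 19 dB.

19 dB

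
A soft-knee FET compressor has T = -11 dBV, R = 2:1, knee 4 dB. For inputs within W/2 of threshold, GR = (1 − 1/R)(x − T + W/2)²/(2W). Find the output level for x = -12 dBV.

x − T + W/2 = -12 − (-11) + 2 = 1.
GR = (1 − 1/2) × 1² / 8 = 0.5 × 1 / 8 = 0.0625 dB.
Output = -12 − 0.0625 = -12.0625 dBV.

-12.0625 dBV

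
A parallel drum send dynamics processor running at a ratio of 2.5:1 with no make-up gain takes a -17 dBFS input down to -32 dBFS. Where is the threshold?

Gain reduction = -17 − (-32) = 15 dB; output overshoot = GR / (R − 1) = 15 / 1.5 = 10 dB.
Threshold = output − output overshoot = -32 − 10 = -42 dBFS.

-42 dBFS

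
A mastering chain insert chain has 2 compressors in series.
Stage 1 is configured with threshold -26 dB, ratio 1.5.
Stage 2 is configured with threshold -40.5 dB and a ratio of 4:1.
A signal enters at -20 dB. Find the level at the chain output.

Stage 1: 6 dB above -26 dB, reduced 1.5:1 to 4 dB above → -22 dB.
Stage 2: overshoot 18.5 dB → 18.5/4 = 4.625 dB → -35.875 dB.

-35.875 dB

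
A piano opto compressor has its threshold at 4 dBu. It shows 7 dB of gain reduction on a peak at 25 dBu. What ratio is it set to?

Input overshoot = 25 − 4 = 21 dB.
Output overshoot = 21 − 7 = 14 dB.
Ratio = input overshoot / output overshoot = 21 / 14 = 1.5.

1.5:1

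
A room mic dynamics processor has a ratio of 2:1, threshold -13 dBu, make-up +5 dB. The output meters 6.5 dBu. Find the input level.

Remove make-up: 6.5 − 5 = 1.5 dBu.
The compressed level sits 1.5 − (-13) = 14.5 dB over threshold.
Before 2:1 compression the overshoot was 14.5 × 2 = 29 dB, so input = -13 + 29 = 16 dBu.

16 dBu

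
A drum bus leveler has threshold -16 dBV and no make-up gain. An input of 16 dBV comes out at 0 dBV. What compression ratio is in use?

2:1

Input overshoot = 16 − (-16) = 32 dB; output overshoot = 0 − (-16) = 16 dB.
Ratio = 32 / 16 = 2.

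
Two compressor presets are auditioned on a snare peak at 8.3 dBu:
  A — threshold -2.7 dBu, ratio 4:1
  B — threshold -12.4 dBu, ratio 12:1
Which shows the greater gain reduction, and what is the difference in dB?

B, by 10.725 dB

A: GR = 11 − 11/4 = 8.25 dB.
B: GR = 20.7 − 20.7/12 = 18.975 dB.
B reduces 10.725 dB more.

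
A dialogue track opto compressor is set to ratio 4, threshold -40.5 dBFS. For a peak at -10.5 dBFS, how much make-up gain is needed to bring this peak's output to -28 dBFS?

5 dB

Overshoot 30 dB → 30/4 = 7.5 dB after compression, so the compressed level is -40.5 + 7.5 = -33 dBFS.
Make-up = target − compressed = -28 − (-33) = 5 dB.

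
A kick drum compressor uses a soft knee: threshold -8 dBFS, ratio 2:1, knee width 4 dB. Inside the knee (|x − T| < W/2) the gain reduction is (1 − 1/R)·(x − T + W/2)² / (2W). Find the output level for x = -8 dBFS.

-8.25 dBFS

x − T + W/2 = -8 − (-8) + 2 = 2.
GR = (1 − 1/2) × 2² / 8 = 0.5 × 4 / 8 = 0.25 dB.
Output = -8 − 0.25 = -8.25 dBFS.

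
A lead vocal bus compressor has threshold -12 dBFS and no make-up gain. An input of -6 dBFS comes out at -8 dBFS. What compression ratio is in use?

Input overshoot = -6 − (-12) = 6 dB; output overshoot = -8 − (-12) = 4 dB.
Ratio = 6 / 4 = 1.5.

1.5:1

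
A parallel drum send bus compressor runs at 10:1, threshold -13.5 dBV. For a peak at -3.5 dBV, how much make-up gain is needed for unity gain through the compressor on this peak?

Without make-up, output = threshold + overshoot/10 = -13.5 + 1 = -12.5 dBV.
Gap to target: 9 dB.

9 dB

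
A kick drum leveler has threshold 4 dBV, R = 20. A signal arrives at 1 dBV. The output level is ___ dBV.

1 dBV

1 dBV is 3 dB below the 4 dBV threshold, so no gain reduction is applied.
Output = input = 1 dBV.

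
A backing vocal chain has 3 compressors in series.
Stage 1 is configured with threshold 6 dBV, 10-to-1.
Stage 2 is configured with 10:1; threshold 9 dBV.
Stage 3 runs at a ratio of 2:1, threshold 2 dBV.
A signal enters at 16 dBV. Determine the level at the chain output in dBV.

Stage 1: 10 dB above 6 dBV, reduced 10:1 to 1 dB above → 7 dBV.
Stage 2: 7 dBV is at or below the 9 dBV threshold — no compression; output 7 dBV.
Stage 3: 7 dBV is 5 dB over 2 dBV; at 2:1 that becomes 2.5 dB over, giving 4.5 dBV.

4.5 dBV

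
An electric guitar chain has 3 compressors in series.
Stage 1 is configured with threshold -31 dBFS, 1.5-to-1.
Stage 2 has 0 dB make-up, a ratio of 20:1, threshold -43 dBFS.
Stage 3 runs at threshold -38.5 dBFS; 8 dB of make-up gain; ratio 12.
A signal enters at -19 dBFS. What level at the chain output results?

-34 dBFS

Stage 1: 12 dB above -31 dBFS, reduced 1.5:1 to 8 dB above → -23 dBFS.
Stage 2: overshoot 20 dB → 20/20 = 1 dB → -42 dBFS.
Stage 3: below threshold (-42 ≤ -38.5); passes unchanged; make-up brings it to -34 dBFS.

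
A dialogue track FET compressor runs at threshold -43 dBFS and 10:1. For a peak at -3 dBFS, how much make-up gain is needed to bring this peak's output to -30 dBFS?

9 dB

Overshoot 40 dB → 40/10 = 4 dB after compression, so the compressed level is -43 + 4 = -39 dBFS.
Make-up = target − compressed = -30 − (-39) = 9 dB.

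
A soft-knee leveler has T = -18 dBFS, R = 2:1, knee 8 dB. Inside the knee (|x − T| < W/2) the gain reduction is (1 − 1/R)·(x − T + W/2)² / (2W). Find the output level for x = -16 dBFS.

x − T + W/2 = -16 − (-18) + 4 = 6.
GR = (1 − 1/2) × 6² / 16 = 0.5 × 36 / 16 = 1.125 dB.
Output = -16 − 1.125 = -17.125 dBFS.

-17.125 dBFS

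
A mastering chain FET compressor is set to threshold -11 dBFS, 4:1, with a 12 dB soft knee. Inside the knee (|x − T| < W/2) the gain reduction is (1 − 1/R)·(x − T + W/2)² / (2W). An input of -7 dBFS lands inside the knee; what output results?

x − T + W/2 = -7 − (-11) + 6 = 10.
GR = (1 − 1/4) × 10² / 24 = 0.75 × 100 / 24 = 3.125 dB.
Output = -7 − 3.125 = -10.125 dBFS.

-10.125 dBFS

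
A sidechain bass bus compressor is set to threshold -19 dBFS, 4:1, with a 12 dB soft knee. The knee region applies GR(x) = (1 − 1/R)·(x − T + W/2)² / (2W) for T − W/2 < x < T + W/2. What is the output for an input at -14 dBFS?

x − T + W/2 = -14 − (-19) + 6 = 11.
GR = (1 − 1/4) × 11² / 24 = 0.75 × 121 / 24 = 3.78125 dB.
Output = -14 − 3.78125 = -17.78125 dBFS.

-17.78125 dBFS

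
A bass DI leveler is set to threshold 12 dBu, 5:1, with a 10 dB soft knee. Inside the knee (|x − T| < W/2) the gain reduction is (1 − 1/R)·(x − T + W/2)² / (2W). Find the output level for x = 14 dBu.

x − T + W/2 = 14 − 12 + 5 = 7.
GR = (1 − 1/5) × 7² / 20 = 0.8 × 49 / 20 = 1.96 dB.
Output = 14 − 1.96 = 12.04 dBu.

12.04 dBu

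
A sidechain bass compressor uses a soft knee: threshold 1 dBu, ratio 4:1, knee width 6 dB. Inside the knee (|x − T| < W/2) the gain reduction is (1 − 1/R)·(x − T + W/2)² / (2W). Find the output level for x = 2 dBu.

1 dBu

x − T + W/2 = 2 − 1 + 3 = 4.
GR = (1 − 1/4) × 4² / 12 = 0.75 × 16 / 12 = 1 dB.
Output = 2 − 1 = 1 dBu.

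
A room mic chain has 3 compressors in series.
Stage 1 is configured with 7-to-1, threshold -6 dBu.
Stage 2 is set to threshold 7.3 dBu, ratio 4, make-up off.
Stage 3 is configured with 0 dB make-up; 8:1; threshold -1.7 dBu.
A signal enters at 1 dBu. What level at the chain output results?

Stage 1: 1 dBu is 7 dB over -6 dBu; at 7:1 that becomes 1 dB over, giving -5 dBu.
Stage 2: -5 dBu is at or below the 7.3 dBu threshold — no compression; output -5 dBu.
Stage 3: below threshold (-5 ≤ -1.7); passes unchanged; output -5 dBu.

-5 dBu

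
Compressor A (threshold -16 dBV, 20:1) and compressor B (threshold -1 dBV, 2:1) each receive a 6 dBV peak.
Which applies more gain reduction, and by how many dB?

A, by 17.4 dB

A: 22 dB over, compressed to 1.1 dB over, so 20.9 dB of GR.
B: 7 dB over, compressed to 3.5 dB over, so 3.5 dB of GR.
A reduces 17.4 dB more.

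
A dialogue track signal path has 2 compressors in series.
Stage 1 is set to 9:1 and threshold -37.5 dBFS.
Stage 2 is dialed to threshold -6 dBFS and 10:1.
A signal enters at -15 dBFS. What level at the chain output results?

Stage 1: overshoot 22.5 dB → 22.5/9 = 2.5 dB → -35 dBFS.
Stage 2: -35 dBFS ≤ -6 dBFS, so stage 2 doesn't engage; output -35 dBFS.

-35 dBFS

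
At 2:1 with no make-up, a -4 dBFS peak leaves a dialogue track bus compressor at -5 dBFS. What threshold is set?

Input is 2 dB above T (since output overshoot × R = input overshoot: (-5 − T)·2 = -4 − T gives T = -6 dBFS).
Check: -6 + (-4 − (-6))/2 = -6 + 1 = -5 dBFS. ✓

-6 dBFS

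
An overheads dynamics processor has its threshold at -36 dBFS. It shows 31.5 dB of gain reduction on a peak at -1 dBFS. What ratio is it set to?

Input overshoot = -1 − (-36) = 35 dB.
Output overshoot = 35 − 31.5 = 3.5 dB.
Ratio = input overshoot / output overshoot = 35 / 3.5 = 10.

10:1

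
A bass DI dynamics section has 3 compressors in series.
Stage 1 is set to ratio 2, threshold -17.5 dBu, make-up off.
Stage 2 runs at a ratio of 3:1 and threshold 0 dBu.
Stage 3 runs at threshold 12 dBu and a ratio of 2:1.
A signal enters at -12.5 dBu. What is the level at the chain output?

Stage 1: -12.5 dBu is 5 dB over -17.5 dBu; at 2:1 that becomes 2.5 dB over, giving -15 dBu.
Stage 2: below threshold (-15 ≤ 0); passes unchanged; output -15 dBu.
Stage 3: below threshold (-15 ≤ 12); passes unchanged; output -15 dBu.

-15 dBu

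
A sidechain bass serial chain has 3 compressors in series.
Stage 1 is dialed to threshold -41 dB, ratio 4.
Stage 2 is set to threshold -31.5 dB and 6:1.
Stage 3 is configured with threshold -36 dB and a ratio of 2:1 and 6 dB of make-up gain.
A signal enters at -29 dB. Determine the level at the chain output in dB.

-32 dB

Stage 1: 12 dB above -41 dB, reduced 4:1 to 3 dB above → -38 dB.
Stage 2: -38 dB ≤ -31.5 dB, so stage 2 doesn't engage; output -38 dB.
Stage 3: -38 dB ≤ -36 dB, so stage 3 doesn't engage; make-up brings it to -32 dB.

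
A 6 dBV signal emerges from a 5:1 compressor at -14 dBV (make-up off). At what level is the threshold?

Gain reduction = 6 − (-14) = 20 dB; output overshoot = GR / (R − 1) = 20 / 4 = 5 dB.
Threshold = output − output overshoot = -14 − 5 = -19 dBV.

-19 dBV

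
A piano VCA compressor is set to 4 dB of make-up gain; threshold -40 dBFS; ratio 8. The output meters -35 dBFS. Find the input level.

Stripping the +4 dB make-up gives -39 dBFS at the gain stage.
The compressed level sits -39 − (-40) = 1 dB over threshold.
Undo the ratio: input overshoot = 1 × 8 = 8 dB, giving input = -32 dBFS.

-32 dBFS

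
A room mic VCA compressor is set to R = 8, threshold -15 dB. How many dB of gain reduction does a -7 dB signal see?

7 dB

-7 dB exceeds the threshold by 8 dB.
After 8:1 compression the overshoot becomes 8/8 = 1 dB.
Gain reduction = 8 − 1 = 7 dB.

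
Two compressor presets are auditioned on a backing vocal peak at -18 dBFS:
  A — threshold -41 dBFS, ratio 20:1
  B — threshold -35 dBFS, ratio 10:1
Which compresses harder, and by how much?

A: GR = 23 − 23/20 = 21.85 dB.
B: GR = 17 − 17/10 = 15.3 dB.
A reduces 6.55 dB more.

A, by 6.55 dB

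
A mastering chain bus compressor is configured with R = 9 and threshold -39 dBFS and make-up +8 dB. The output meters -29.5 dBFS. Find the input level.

-25.5 dBFS

Stripping the +8 dB make-up gives -37.5 dBFS at the gain stage.
That's 1.5 dB above the -39 dBFS threshold.
Input overshoot = R × output overshoot = 13.5 dB → input = -39 + 13.5 = -25.5 dBFS.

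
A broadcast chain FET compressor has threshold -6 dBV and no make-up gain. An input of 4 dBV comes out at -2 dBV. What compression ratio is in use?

Input overshoot = 4 − (-6) = 10 dB; output overshoot = -2 − (-6) = 4 dB.
Ratio = 10 / 4 = 2.5.

2.5:1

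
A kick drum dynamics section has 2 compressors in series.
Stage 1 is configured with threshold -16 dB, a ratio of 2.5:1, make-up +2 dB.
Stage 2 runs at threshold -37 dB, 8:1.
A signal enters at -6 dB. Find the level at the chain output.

-33.625 dB

Stage 1: 10 dB above -16 dB, reduced 2.5:1 to 4 dB above → -12 dB; +2 dB make-up → -10 dB.
Stage 2: -10 dB is 27 dB over -37 dB; at 8:1 that becomes 3.375 dB over, giving -33.625 dB.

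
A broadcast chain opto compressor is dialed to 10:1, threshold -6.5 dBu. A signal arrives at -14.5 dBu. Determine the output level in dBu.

-14.5 dBu

-14.5 dBu is 8 dB below the -6.5 dBu threshold, so no gain reduction is applied.
Output = input = -14.5 dBu.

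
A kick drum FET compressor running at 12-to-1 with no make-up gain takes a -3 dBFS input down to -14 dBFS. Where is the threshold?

-15 dBFS

Input is 12 dB above T (since output overshoot × R = input overshoot: (-14 − T)·12 = -3 − T gives T = -15 dBFS).
Check: -15 + (-3 − (-15))/12 = -15 + 1 = -14 dBFS. ✓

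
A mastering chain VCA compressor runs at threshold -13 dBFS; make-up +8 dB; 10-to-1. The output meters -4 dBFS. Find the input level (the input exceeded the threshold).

-3 dBFS

Before make-up, the level was -4 − 8 = -12 dBFS.
Post-compression overshoot = -12 − (-13) = 1 dB.
Before 10:1 compression the overshoot was 1 × 10 = 10 dB, so input = -13 + 10 = -3 dBFS.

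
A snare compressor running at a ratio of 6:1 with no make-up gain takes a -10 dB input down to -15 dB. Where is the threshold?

-16 dB

Gain reduction = -10 − (-15) = 5 dB; output overshoot = GR / (R − 1) = 5 / 5 = 1 dB.
Threshold = output − output overshoot = -15 − 1 = -16 dB.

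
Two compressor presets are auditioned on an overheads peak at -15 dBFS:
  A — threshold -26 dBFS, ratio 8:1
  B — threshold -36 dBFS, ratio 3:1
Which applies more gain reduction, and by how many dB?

B, by 4.375 dB

A: GR = 11 − 11/8 = 9.625 dB.
B: GR = 21 − 21/3 = 14 dB.
B reduces 4.375 dB more.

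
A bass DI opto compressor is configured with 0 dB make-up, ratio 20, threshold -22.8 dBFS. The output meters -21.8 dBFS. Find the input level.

-2.8 dBFS

Post-compression overshoot = -21.8 − (-22.8) = 1 dB.
Input overshoot = R × output overshoot = 20 dB → input = -22.8 + 20 = -2.8 dBFS.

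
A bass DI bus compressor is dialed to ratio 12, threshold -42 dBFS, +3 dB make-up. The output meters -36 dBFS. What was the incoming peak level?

Before make-up, the level was -36 − 3 = -39 dBFS.
Post-compression overshoot = -39 − (-42) = 3 dB.
Undo the ratio: input overshoot = 3 × 12 = 36 dB, giving input = -6 dBFS.

-6 dBFS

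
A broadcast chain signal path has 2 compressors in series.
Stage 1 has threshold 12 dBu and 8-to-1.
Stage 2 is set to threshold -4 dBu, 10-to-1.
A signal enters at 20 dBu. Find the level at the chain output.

Stage 1: 8 dB above 12 dBu, reduced 8:1 to 1 dB above → 13 dBu.
Stage 2: 13 dBu is 17 dB over -4 dBu; at 10:1 that becomes 1.7 dB over, giving -2.3 dBu.

-2.3 dBu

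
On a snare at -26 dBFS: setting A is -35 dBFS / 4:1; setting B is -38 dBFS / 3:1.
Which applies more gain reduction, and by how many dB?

B, by 1.25 dB

A: 9 dB over, compressed to 2.25 dB over, so 6.75 dB of GR.
B: 12 dB over, compressed to 4 dB over, so 8 dB of GR.
Difference: 1.25 dB in favour of B.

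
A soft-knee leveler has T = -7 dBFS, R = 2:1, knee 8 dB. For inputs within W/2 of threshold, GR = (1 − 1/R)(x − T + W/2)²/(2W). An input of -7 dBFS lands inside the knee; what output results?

x − T + W/2 = -7 − (-7) + 4 = 4.
GR = (1 − 1/2) × 4² / 16 = 0.5 × 16 / 16 = 0.5 dB.
Output = -7 − 0.5 = -7.5 dBFS.

-7.5 dBFS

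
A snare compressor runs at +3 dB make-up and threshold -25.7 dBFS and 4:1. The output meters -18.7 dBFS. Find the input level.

Remove make-up: -18.7 − 3 = -21.7 dBFS.
The compressed level sits -21.7 − (-25.7) = 4 dB over threshold.
Input overshoot = R × output overshoot = 16 dB → input = -25.7 + 16 = -9.7 dBFS.

-9.7 dBFS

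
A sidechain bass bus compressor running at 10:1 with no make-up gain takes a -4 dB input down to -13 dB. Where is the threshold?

Let T be the threshold. Output overshoot = (input overshoot)/R, so -13 − T = (-4 − T)/10.
10·(-13 − T) = -4 − T → 9·T = -130 − (-4) = -126.
T = -126/9 = -14 dB.

-14 dB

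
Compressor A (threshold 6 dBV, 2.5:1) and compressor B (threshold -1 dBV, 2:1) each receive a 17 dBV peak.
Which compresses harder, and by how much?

A: overshoot 11 dB → output overshoot 4.4 dB → GR 6.6 dB.
B: overshoot 18 dB → output overshoot 9 dB → GR 9 dB.
B reduces 2.4 dB more.

B, by 2.4 dB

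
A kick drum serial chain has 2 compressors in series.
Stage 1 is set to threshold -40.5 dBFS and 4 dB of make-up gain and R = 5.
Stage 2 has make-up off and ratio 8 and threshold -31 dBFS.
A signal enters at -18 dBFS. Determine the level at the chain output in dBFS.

Stage 1: 22.5 dB above -40.5 dBFS, reduced 5:1 to 4.5 dB above → -36 dBFS; +4 dB make-up → -32 dBFS.
Stage 2: below threshold (-32 ≤ -31); passes unchanged; output -32 dBFS.

-32 dBFS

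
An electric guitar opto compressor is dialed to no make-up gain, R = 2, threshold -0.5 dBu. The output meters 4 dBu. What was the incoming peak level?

The compressed level sits 4 − (-0.5) = 4.5 dB over threshold.
Undo the ratio: input overshoot = 4.5 × 2 = 9 dB, giving input = 8.5 dBu.

8.5 dBu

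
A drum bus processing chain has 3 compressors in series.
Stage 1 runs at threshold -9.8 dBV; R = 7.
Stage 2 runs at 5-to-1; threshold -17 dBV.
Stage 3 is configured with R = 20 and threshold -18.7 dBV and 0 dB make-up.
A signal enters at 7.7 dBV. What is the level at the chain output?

Stage 1: 7.7 dBV is 17.5 dB over -9.8 dBV; at 7:1 that becomes 2.5 dB over, giving -7.3 dBV.
Stage 2: 9.7 dB above -17 dBV, reduced 5:1 to 1.94 dB above → -15.06 dBV.
Stage 3: -15.06 dBV is 3.64 dB over -18.7 dBV; at 20:1 that becomes 0.182 dB over, giving -18.518 dBV.

-18.518 dBV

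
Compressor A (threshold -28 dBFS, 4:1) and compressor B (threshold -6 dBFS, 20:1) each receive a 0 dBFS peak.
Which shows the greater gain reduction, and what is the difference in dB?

A: GR = 28 − 28/4 = 21 dB.
B: GR = 6 − 6/20 = 5.7 dB.
Difference: 15.3 dB in favour of A.

A, by 15.3 dB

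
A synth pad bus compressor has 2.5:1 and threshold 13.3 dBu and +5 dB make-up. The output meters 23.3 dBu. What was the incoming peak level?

Before make-up, the level was 23.3 − 5 = 18.3 dBu.
That's 5 dB above the 13.3 dBu threshold.
Undo the ratio: input overshoot = 5 × 2.5 = 12.5 dB, giving input = 25.8 dBu.

25.8 dBu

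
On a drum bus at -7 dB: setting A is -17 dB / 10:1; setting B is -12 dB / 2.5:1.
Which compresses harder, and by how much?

A: overshoot 10 dB → output overshoot 1 dB → GR 9 dB.
B: overshoot 5 dB → output overshoot 2 dB → GR 3 dB.
Difference: 6 dB in favour of A.

A, by 6 dB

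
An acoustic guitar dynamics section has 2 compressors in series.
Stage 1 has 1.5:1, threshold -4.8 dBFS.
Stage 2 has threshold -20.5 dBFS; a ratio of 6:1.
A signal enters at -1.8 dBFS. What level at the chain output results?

Stage 1: 3 dB above -4.8 dBFS, reduced 1.5:1 to 2 dB above → -2.8 dBFS.
Stage 2: -2.8 dBFS is 17.7 dB over -20.5 dBFS; at 6:1 that becomes 2.95 dB over, giving -17.55 dBFS.

-17.55 dBFS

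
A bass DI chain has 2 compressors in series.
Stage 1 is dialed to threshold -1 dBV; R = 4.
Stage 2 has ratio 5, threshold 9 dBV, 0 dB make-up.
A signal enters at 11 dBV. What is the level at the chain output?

Stage 1: 12 dB above -1 dBV, reduced 4:1 to 3 dB above → 2 dBV.
Stage 2: below threshold (2 ≤ 9); passes unchanged; output 2 dBV.

2 dBV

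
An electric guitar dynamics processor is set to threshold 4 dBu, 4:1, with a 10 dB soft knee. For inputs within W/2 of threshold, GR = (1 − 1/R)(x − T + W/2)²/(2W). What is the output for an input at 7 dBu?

x − T + W/2 = 7 − 4 + 5 = 8.
GR = (1 − 1/4) × 8² / 20 = 0.75 × 64 / 20 = 2.4 dB.
Output = 7 − 2.4 = 4.6 dBu.

4.6 dBu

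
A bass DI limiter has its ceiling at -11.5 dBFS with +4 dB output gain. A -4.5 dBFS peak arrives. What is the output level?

-7.5 dBFS

At ∞:1, everything above -11.5 dBFS is held at the ceiling.
Output gain then adds 4 dB: -11.5 + 4 = -7.5 dBFS.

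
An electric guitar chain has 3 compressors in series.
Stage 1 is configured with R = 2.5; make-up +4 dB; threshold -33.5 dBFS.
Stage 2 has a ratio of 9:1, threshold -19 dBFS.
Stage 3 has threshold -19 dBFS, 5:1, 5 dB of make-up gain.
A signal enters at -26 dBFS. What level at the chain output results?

-21.5 dBFS

Stage 1: -26 dBFS is 7.5 dB over -33.5 dBFS; at 2.5:1 that becomes 3 dB over, giving -30.5 dBFS; +4 dB make-up → -26.5 dBFS.
Stage 2: -26.5 dBFS ≤ -19 dBFS, so stage 2 doesn't engage; output -26.5 dBFS.
Stage 3: -26.5 dBFS ≤ -19 dBFS, so stage 3 doesn't engage; make-up brings it to -21.5 dBFS.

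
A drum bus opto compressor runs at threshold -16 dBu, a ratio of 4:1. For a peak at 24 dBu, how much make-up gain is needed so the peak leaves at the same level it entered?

30 dB

Without make-up, output = threshold + overshoot/4 = -16 + 10 = -6 dBu.
Gap to target: 30 dB.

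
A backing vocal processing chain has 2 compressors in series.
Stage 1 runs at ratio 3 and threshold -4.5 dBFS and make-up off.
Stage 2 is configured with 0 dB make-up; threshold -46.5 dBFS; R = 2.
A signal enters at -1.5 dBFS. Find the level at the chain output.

Stage 1: 3 dB above -4.5 dBFS, reduced 3:1 to 1 dB above → -3.5 dBFS.
Stage 2: overshoot 43 dB → 43/2 = 21.5 dB → -25 dBFS.

-25 dBFS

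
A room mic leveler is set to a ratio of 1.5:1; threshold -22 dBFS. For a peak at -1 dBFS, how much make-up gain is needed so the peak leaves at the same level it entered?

Overshoot 21 dB → 21/1.5 = 14 dB after compression, so the compressed level is -22 + 14 = -8 dBFS.
Make-up = target − compressed = -1 − (-8) = 7 dB.

7 dB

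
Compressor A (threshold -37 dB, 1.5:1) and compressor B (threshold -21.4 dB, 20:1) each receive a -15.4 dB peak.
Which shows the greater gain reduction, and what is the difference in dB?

A: overshoot 21.6 dB → output overshoot 14.4 dB → GR 7.2 dB.
B: overshoot 6 dB → output overshoot 0.3 dB → GR 5.7 dB.
Difference: 1.5 dB in favour of A.

A, by 1.5 dB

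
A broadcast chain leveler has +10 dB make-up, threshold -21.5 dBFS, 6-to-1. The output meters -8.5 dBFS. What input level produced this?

-3.5 dBFS

Before make-up, the level was -8.5 − 10 = -18.5 dBFS.
The compressed level sits -18.5 − (-21.5) = 3 dB over threshold.
Input overshoot = R × output overshoot = 18 dB → input = -21.5 + 18 = -3.5 dBFS.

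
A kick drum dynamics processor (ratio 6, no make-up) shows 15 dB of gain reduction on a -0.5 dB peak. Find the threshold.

Let T be the threshold. Output overshoot = (input overshoot)/R, so -15.5 − T = (-0.5 − T)/6.
6·(-15.5 − T) = -0.5 − T → 5·T = -93 − (-0.5) = -92.5.
T = -92.5/5 = -18.5 dB.

-18.5 dB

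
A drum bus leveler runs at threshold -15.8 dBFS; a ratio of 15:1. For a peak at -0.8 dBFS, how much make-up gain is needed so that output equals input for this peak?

Overshoot 15 dB → 15/15 = 1 dB after compression, so the compressed level is -15.8 + 1 = -14.8 dBFS.
Make-up = target − compressed = -0.8 − (-14.8) = 14 dB.

14 dB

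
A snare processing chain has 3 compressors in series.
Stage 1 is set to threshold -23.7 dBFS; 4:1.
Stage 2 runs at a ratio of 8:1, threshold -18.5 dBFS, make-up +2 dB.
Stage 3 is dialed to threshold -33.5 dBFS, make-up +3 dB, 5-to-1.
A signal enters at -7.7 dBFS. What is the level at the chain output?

Stage 1: 16 dB above -23.7 dBFS, reduced 4:1 to 4 dB above → -19.7 dBFS.
Stage 2: below threshold (-19.7 ≤ -18.5); passes unchanged; make-up brings it to -17.7 dBFS.
Stage 3: 15.8 dB above -33.5 dBFS, reduced 5:1 to 3.16 dB above → -30.34 dBFS; +3 dB make-up → -27.34 dBFS.

-27.34 dBFS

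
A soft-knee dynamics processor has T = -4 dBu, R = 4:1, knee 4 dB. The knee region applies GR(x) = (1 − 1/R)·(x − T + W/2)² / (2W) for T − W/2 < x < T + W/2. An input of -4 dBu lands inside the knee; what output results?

-4.375 dBu

x − T + W/2 = -4 − (-4) + 2 = 2.
GR = (1 − 1/4) × 2² / 8 = 0.75 × 4 / 8 = 0.375 dB.
Output = -4 − 0.375 = -4.375 dBu.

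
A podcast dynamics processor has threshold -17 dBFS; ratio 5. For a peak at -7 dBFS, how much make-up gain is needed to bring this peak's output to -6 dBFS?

9 dB

The peak compresses to -17 + 10/5 = -15 dBFS.
To reach -6 dBFS requires -6 − (-15) = 9 dB of make-up.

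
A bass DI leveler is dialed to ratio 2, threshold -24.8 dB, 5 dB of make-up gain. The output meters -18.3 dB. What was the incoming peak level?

Remove make-up: -18.3 − 5 = -23.3 dB.
That's 1.5 dB above the -24.8 dB threshold.
Undo the ratio: input overshoot = 1.5 × 2 = 3 dB, giving input = -21.8 dB.

-21.8 dB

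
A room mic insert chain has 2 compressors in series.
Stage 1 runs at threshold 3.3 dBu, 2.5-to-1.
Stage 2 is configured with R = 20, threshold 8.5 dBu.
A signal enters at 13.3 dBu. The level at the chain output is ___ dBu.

7.3 dBu

Stage 1: 10 dB above 3.3 dBu, reduced 2.5:1 to 4 dB above → 7.3 dBu.
Stage 2: 7.3 dBu ≤ 8.5 dBu, so stage 2 doesn't engage; output 7.3 dBu.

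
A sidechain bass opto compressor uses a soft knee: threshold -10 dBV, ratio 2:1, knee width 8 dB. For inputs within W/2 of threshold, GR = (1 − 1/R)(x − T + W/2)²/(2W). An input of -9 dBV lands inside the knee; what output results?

-9.78125 dBV

x − T + W/2 = -9 − (-10) + 4 = 5.
GR = (1 − 1/2) × 5² / 16 = 0.5 × 25 / 16 = 0.78125 dB.
Output = -9 − 0.78125 = -9.78125 dBV.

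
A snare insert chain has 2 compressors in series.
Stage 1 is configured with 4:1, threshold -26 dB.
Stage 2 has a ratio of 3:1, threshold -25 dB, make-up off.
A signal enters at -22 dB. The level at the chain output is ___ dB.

Stage 1: -22 dB is 4 dB over -26 dB; at 4:1 that becomes 1 dB over, giving -25 dB.
Stage 2: below threshold (-25 ≤ -25); passes unchanged; output -25 dB.

-25 dB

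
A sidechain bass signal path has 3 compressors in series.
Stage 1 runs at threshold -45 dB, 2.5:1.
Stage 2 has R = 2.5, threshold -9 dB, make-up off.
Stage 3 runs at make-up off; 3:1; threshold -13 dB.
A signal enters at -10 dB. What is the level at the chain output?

Stage 1: 35 dB above -45 dB, reduced 2.5:1 to 14 dB above → -31 dB.
Stage 2: -31 dB is at or below the -9 dB threshold — no compression; output -31 dB.
Stage 3: below threshold (-31 ≤ -13); passes unchanged; output -31 dB.

-31 dB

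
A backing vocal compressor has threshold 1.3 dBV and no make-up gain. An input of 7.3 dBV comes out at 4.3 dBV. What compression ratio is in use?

2:1

Input overshoot = 7.3 − 1.3 = 6 dB; output overshoot = 4.3 − 1.3 = 3 dB.
Ratio = 6 / 3 = 2.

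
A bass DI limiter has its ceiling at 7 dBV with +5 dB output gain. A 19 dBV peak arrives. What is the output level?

12 dBV

A brickwall limiter is an ∞:1 compressor: any input above the ceiling is clamped to 7 dBV.
Output gain then adds 5 dB: 7 + 5 = 12 dBV.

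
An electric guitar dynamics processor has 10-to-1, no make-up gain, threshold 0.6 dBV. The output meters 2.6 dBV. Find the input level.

20.6 dBV

Post-compression overshoot = 2.6 − 0.6 = 2 dB.
Before 10:1 compression the overshoot was 2 × 10 = 20 dB, so input = 0.6 + 20 = 20.6 dBV.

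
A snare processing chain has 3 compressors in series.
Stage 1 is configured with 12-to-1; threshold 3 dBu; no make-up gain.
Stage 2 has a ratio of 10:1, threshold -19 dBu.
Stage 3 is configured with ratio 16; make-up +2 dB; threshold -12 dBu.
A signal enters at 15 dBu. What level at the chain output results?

Stage 1: 15 dBu is 12 dB over 3 dBu; at 12:1 that becomes 1 dB over, giving 4 dBu.
Stage 2: overshoot 23 dB → 23/10 = 2.3 dB → -16.7 dBu.
Stage 3: below threshold (-16.7 ≤ -12); passes unchanged; make-up brings it to -14.7 dBu.

-14.7 dBu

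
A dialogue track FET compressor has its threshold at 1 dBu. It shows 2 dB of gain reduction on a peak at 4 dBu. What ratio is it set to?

Input overshoot = 4 − 1 = 3 dB.
Output overshoot = 3 − 2 = 1 dB.
Ratio = input overshoot / output overshoot = 3 / 1 = 3.

3:1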